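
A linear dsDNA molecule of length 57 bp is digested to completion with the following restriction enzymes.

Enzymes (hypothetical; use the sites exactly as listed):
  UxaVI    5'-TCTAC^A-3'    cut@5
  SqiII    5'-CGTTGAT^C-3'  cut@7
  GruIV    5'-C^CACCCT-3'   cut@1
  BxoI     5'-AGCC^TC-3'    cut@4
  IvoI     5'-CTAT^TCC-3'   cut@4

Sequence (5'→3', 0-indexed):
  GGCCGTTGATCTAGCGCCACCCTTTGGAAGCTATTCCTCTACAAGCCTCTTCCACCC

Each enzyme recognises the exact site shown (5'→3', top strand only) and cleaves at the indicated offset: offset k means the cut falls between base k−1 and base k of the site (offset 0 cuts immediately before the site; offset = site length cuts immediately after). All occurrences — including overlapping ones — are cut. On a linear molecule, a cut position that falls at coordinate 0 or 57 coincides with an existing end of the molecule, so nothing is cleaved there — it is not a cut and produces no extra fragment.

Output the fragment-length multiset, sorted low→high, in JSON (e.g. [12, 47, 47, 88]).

Scan for sites:
  UxaVI TCTACA/5: at [37] ⇒ [42]
  SqiII CGTTGATC/7: at [3] ⇒ [10]
  GruIV CCACCCT/1: at [16] ⇒ [17]
  BxoI AGCCTC/4: at [43] ⇒ [47]
  IvoI CTATTCC/4: at [30] ⇒ [34]

Pooled cuts: [10, 17, 34, 42, 47]

Fragment lengths:
  [0,10): 10 bp
  [10,17): 7 bp
  [17,34): 17 bp
  [34,42): 8 bp
  [42,47): 5 bp
  [47,57): 10 bp

[5,7,8,10,10,17]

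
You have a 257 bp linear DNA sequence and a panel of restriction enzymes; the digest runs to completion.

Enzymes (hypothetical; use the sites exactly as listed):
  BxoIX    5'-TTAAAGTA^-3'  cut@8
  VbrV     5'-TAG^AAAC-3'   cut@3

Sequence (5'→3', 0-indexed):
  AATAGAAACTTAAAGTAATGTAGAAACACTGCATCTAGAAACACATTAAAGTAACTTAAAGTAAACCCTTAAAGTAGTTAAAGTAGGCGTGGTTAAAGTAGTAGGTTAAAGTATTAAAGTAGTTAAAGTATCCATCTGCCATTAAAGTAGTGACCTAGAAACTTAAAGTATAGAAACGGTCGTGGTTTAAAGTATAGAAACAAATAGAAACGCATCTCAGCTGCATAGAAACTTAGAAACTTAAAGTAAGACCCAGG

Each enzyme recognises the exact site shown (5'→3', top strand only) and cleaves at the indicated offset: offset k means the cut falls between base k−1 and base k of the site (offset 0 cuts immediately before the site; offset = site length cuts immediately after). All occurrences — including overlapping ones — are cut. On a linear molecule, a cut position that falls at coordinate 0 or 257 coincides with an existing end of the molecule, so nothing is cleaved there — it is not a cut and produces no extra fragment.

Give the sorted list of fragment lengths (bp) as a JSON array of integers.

[3,3,5,6,8,8,9,9,9,9,10,10,12,12,12,13,13,15,15,15,19,21,21]

Per-enzyme occurrences:
  BxoIX TTAAAGTA/8: at [9, 45, 55, 68, 77, 92, 105, 113, 122, 141, 162, 186, 240] ⇒ [17, 53, 63, 76, 85, 100, 113, 121, 130, 149, 170, 194, 248]
  VbrV TAGAAAC/3: at [2, 20, 35, 155, 170, 194, 204, 225, 233] ⇒ [5, 23, 38, 158, 173, 197, 207, 228, 236]

All cut coordinates (distinct, sorted): [5, 17, 23, 38, 53, 63, 76, 85, 100, 113, 121, 130, 149, 158, 170, 173, 194, 197, 207, 228, 236, 248]

Fragment lengths:
  [0,5): 5 bp
  [5,17): 12 bp
  [17,23): 6 bp
  [23,38): 15 bp
  [38,53): 15 bp
  [53,63): 10 bp
  [63,76): 13 bp
  [76,85): 9 bp
  [85,100): 15 bp
  [100,113): 13 bp
  [113,121): 8 bp
  [121,130): 9 bp
  [130,149): 19 bp
  [149,158): 9 bp
  [158,170): 12 bp
  [170,173): 3 bp
  [173,194): 21 bp
  [194,197): 3 bp
  [197,207): 10 bp
  [207,228): 21 bp
  [228,236): 8 bp
  [236,248): 12 bp
  [248,257): 9 bp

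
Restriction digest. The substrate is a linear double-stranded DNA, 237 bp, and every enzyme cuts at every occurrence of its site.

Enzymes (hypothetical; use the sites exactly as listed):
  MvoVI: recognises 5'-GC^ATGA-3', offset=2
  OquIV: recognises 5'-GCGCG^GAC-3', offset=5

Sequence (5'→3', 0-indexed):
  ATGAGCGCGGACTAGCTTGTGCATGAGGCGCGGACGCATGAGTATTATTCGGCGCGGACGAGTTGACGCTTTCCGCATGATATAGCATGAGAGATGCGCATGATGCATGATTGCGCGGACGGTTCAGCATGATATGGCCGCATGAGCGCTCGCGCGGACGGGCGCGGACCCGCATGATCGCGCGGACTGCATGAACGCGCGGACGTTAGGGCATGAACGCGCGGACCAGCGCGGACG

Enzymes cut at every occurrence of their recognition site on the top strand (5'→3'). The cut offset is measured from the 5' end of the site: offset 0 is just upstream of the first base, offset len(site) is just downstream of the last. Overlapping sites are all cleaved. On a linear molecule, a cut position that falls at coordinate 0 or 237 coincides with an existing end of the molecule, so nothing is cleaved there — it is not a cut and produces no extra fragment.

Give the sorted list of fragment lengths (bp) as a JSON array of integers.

[4,5,6,7,7,9,10,10,10,10,11,11,11,11,11,11,13,13,13,15,19,20]

Scan for sites:
  MvoVI (GCATGA, off=2): starts [20, 35, 74, 84, 97, 104, 126, 139, 171, 188, 210] → cuts [22, 37, 76, 86, 99, 106, 128, 141, 173, 190, 212]
  OquIV (GCGCGGAC, off=5): starts [4, 27, 51, 112, 151, 161, 179, 196, 218, 228] → cuts [9, 32, 56, 117, 156, 166, 184, 201, 223, 233]

All cut coordinates (distinct, sorted): [9, 22, 32, 37, 56, 76, 86, 99, 106, 117, 128, 141, 156, 166, 173, 184, 190, 201, 212, 223, 233]

Fragments:
  [0,9): 9 bp
  [9,22): 13 bp
  [22,32): 10 bp
  [32,37): 5 bp
  [37,56): 19 bp
  [56,76): 20 bp
  [76,86): 10 bp
  [86,99): 13 bp
  [99,106): 7 bp
  [106,117): 11 bp
  [117,128): 11 bp
  [128,141): 13 bp
  [141,156): 15 bp
  [156,166): 10 bp
  [166,173): 7 bp
  [173,184): 11 bp
  [184,190): 6 bp
  [190,201): 11 bp
  [201,212): 11 bp
  [212,223): 11 bp
  [223,233): 10 bp
  [233,237): 4 bp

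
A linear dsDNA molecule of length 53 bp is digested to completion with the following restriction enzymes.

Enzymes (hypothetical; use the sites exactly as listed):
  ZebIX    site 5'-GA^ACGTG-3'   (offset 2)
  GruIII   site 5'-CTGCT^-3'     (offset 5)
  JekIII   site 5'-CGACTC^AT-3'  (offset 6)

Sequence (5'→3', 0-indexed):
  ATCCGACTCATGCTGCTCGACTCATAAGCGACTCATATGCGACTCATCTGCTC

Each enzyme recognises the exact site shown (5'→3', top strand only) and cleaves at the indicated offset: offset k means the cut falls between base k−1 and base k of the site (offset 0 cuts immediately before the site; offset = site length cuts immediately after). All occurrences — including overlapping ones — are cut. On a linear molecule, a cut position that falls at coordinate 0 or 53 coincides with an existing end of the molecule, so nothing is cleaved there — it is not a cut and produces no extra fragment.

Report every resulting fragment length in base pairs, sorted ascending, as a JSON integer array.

[1,6,7,8,9,11,11]

Per-enzyme occurrences:
  ZebIX (GAACGTG, off=2): no sites
  GruIII (CTGCT, off=5): starts [12, 47] → cuts [17, 52]
  JekIII (CGACTCAT, off=6): starts [3, 17, 28, 39] → cuts [9, 23, 34, 45]

Pooled cuts: [9, 17, 23, 34, 45, 52]

Fragment lengths:
  [0,9): 9 bp
  [9,17): 8 bp
  [17,23): 6 bp
  [23,34): 11 bp
  [34,45): 11 bp
  [45,52): 7 bp
  [52,53): 1 bp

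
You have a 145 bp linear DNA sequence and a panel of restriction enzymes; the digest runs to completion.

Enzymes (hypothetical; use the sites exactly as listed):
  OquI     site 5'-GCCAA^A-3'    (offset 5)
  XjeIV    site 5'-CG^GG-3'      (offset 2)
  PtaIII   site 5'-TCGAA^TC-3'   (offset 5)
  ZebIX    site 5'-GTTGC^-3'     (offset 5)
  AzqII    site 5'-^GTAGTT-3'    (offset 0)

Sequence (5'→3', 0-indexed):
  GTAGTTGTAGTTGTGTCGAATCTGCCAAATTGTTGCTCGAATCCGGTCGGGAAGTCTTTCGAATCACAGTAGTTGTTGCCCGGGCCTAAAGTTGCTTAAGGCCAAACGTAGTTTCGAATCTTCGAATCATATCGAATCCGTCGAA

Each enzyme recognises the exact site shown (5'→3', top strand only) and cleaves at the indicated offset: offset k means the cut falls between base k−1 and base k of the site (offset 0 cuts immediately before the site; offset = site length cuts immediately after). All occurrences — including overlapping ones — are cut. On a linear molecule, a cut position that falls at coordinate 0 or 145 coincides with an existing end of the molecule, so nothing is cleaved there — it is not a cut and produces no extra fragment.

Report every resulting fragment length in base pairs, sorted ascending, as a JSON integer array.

[2,3,5,5,6,8,8,8,8,9,10,10,11,11,13,14,14]

Per-enzyme occurrences:
  OquI GCCAAA/5: at [23, 100] ⇒ [28, 105]
  XjeIV CGGG/2: at [47, 80] ⇒ [49, 82]
  PtaIII TCGAATC/5: at [15, 36, 58, 113, 121, 131] ⇒ [20, 41, 63, 118, 126, 136]
  ZebIX GTTGC/5: at [31, 74, 90] ⇒ [36, 79, 95]
  AzqII GTAGTT/0: at [0, 6, 68, 107] ⇒ [6, 68, 107] (position 0 is a terminus of the linear molecule — no cut)

Pooled cuts: [6, 20, 28, 36, 41, 49, 63, 68, 79, 82, 95, 105, 107, 118, 126, 136]

Fragment lengths:
  [0,6): 6 bp
  [6,20): 14 bp
  [20,28): 8 bp
  [28,36): 8 bp
  [36,41): 5 bp
  [41,49): 8 bp
  [49,63): 14 bp
  [63,68): 5 bp
  [68,79): 11 bp
  [79,82): 3 bp
  [82,95): 13 bp
  [95,105): 10 bp
  [105,107): 2 bp
  [107,118): 11 bp
  [118,126): 8 bp
  [126,136): 10 bp
  [136,145): 9 bp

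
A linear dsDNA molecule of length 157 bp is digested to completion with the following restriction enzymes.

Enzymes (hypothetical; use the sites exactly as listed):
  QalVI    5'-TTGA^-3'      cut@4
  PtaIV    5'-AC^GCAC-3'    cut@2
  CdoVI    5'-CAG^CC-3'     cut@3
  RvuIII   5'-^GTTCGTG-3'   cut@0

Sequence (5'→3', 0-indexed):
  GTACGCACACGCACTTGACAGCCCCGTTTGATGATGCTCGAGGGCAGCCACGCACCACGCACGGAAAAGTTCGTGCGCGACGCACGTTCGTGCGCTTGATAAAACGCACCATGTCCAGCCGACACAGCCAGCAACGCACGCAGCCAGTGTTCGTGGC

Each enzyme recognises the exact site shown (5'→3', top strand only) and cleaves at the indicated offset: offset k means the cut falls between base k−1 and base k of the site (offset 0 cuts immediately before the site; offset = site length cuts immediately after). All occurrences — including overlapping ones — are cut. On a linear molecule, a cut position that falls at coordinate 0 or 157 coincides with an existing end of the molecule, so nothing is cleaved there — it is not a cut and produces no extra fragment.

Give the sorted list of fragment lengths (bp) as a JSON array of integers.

Per-enzyme occurrences:
  QalVI (TTGA, off=4): starts [14, 27, 95] → cuts [18, 31, 99]
  PtaIV (ACGCAC, off=2): starts [2, 8, 49, 56, 79, 103, 133] → cuts [4, 10, 51, 58, 81, 105, 135]
  CdoVI (CAGCC, off=3): starts [18, 44, 115, 124, 140] → cuts [21, 47, 118, 127, 143]
  RvuIII (GTTCGTG, off=0): starts [68, 85, 148] → cuts [68, 85, 148]

All cut coordinates (distinct, sorted): [4, 10, 18, 21, 31, 47, 51, 58, 68, 81, 85, 99, 105, 118, 127, 135, 143, 148]

Fragments:
  [0,4): 4 bp
  [4,10): 6 bp
  [10,18): 8 bp
  [18,21): 3 bp
  [21,31): 10 bp
  [31,47): 16 bp
  [47,51): 4 bp
  [51,58): 7 bp
  [58,68): 10 bp
  [68,81): 13 bp
  [81,85): 4 bp
  [85,99): 14 bp
  [99,105): 6 bp
  [105,118): 13 bp
  [118,127): 9 bp
  [127,135): 8 bp
  [135,143): 8 bp
  [143,148): 5 bp
  [148,157): 9 bp

[3,4,4,4,5,6,6,7,8,8,8,9,9,10,10,13,13,14,16]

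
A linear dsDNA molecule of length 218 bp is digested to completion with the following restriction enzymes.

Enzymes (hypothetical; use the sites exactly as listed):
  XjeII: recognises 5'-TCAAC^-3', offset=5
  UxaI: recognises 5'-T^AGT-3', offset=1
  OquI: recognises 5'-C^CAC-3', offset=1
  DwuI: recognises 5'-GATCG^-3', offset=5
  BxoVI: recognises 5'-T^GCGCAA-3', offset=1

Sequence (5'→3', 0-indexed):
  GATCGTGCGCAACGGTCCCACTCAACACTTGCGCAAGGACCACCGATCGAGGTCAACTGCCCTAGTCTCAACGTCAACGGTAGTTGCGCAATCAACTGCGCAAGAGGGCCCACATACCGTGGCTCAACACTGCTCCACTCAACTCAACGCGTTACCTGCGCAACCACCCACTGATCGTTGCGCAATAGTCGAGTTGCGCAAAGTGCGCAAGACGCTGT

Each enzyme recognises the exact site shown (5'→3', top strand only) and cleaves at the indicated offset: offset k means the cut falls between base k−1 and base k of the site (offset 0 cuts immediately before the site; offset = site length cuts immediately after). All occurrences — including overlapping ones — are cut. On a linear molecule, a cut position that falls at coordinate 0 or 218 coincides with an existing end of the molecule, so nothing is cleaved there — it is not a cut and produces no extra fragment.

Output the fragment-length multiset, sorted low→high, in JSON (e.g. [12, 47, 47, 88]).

[1,1,2,3,4,4,4,5,5,6,6,7,7,7,8,8,8,9,9,9,9,9,9,10,11,12,13,14,18]

Site scan:
  XjeII TCAAC/5: at [21, 52, 67, 73, 91, 123, 138, 143] ⇒ [26, 57, 72, 78, 96, 128, 143, 148]
  UxaI TAGT/1: at [62, 80, 185] ⇒ [63, 81, 186]
  OquI CCAC/1: at [17, 39, 109, 134, 163, 167] ⇒ [18, 40, 110, 135, 164, 168]
  DwuI GATCG/5: at [0, 44, 172] ⇒ [5, 49, 177]
  BxoVI TGCGCAA/1: at [5, 29, 84, 96, 156, 178, 194, 203] ⇒ [6, 30, 85, 97, 157, 179, 195, 204]

Pooled cuts: [5, 6, 18, 26, 30, 40, 49, 57, 63, 72, 78, 81, 85, 96, 97, 110, 128, 135, 143, 148, 157, 164, 168, 177, 179, 186, 195, 204]

Fragment lengths:
  [0,5): 5 bp
  [5,6): 1 bp
  [6,18): 12 bp
  [18,26): 8 bp
  [26,30): 4 bp
  [30,40): 10 bp
  [40,49): 9 bp
  [49,57): 8 bp
  [57,63): 6 bp
  [63,72): 9 bp
  [72,78): 6 bp
  [78,81): 3 bp
  [81,85): 4 bp
  [85,96): 11 bp
  [96,97): 1 bp
  [97,110): 13 bp
  [110,128): 18 bp
  [128,135): 7 bp
  [135,143): 8 bp
  [143,148): 5 bp
  [148,157): 9 bp
  [157,164): 7 bp
  [164,168): 4 bp
  [168,177): 9 bp
  [177,179): 2 bp
  [179,186): 7 bp
  [186,195): 9 bp
  [195,204): 9 bp
  [204,218): 14 bp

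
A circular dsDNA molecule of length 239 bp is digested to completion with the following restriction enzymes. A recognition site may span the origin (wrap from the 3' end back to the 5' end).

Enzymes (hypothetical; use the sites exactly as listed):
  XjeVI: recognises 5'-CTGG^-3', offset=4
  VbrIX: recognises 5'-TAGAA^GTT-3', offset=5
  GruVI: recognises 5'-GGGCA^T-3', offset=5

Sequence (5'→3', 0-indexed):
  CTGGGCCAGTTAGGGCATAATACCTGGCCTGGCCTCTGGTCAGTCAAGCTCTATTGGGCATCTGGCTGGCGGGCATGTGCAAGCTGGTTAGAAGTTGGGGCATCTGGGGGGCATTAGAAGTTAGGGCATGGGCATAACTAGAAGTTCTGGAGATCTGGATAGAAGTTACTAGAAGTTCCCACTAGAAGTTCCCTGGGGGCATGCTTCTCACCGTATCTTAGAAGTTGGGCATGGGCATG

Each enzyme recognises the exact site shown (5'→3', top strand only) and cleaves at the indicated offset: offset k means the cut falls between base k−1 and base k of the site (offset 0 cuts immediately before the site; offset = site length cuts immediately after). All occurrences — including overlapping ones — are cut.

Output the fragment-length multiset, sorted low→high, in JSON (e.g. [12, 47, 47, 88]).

[4,5,5,5,5,6,6,6,6,6,6,6,6,7,7,8,8,9,9,9,9,10,10,12,13,13,21,22]

Per-enzyme occurrences:
  XjeVI CTGG/4: at [0, 23, 28, 35, 61, 65, 83, 103, 146, 154, 192] ⇒ [4, 27, 32, 39, 65, 69, 87, 107, 150, 158, 196]
  VbrIX TAGAAGTT/5: at [88, 114, 138, 159, 169, 182, 218] ⇒ [93, 119, 143, 164, 174, 187, 223]
  GruVI GGGCAT/5: at [12, 55, 70, 97, 108, 123, 129, 196, 226, 232] ⇒ [17, 60, 75, 102, 113, 128, 134, 201, 231, 237]

All cut coordinates (distinct, sorted): [4, 17, 27, 32, 39, 60, 65, 69, 75, 87, 93, 102, 107, 113, 119, 128, 134, 143, 150, 158, 164, 174, 187, 196, 201, 223, 231, 237]

Fragment lengths:
  4→17: 13 bp
  17→27: 10 bp
  27→32: 5 bp
  32→39: 7 bp
  39→60: 21 bp
  60→65: 5 bp
  65→69: 4 bp
  69→75: 6 bp
  75→87: 12 bp
  87→93: 6 bp
  93→102: 9 bp
  102→107: 5 bp
  107→113: 6 bp
  113→119: 6 bp
  119→128: 9 bp
  128→134: 6 bp
  134→143: 9 bp
  143→150: 7 bp
  150→158: 8 bp
  158→164: 6 bp
  164→174: 10 bp
  174→187: 13 bp
  187→196: 9 bp
  196→201: 5 bp
  201→223: 22 bp
  223→231: 8 bp
  231→237: 6 bp
  237→4 (wrap): 239-237+4 = 6 bp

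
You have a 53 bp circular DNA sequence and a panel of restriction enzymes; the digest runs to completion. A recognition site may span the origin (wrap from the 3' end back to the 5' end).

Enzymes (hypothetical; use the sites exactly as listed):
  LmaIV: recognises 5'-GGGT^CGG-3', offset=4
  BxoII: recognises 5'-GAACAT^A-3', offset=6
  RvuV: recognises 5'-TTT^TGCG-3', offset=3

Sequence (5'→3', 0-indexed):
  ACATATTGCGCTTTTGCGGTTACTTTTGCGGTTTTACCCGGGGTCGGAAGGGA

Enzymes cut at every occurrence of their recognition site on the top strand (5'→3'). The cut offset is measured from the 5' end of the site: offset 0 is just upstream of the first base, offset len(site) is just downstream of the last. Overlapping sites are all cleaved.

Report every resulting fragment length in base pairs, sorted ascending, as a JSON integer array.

Per-enzyme occurrences:
  LmaIV (GGGTCGG, off=4): starts [40] → cuts [44]
  BxoII (GAACATA, off=6): starts [51] → cuts [4]
  RvuV (TTTTGCG, off=3): starts [11, 23] → cuts [14, 26]

Pooled cuts: [4, 14, 26, 44]

Fragment lengths:
  4→14: 10 bp
  14→26: 12 bp
  26→44: 18 bp
  44→4 (wrap): 53-44+4 = 13 bp

[10,12,13,18]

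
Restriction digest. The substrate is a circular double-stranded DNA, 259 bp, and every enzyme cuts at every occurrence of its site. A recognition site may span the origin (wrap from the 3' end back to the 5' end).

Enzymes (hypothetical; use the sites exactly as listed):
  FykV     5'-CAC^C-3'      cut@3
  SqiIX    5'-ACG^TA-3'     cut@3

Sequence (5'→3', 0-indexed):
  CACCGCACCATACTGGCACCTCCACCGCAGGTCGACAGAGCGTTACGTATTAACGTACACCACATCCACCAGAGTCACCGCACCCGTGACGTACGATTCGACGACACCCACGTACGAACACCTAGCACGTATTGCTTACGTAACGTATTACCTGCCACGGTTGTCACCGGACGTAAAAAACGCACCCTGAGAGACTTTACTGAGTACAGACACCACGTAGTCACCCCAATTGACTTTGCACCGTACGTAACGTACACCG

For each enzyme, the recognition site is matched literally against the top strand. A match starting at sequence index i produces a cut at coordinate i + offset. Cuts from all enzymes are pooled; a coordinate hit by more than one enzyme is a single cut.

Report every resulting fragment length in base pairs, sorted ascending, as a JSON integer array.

[4,5,5,5,5,5,5,5,5,6,6,6,7,8,8,8,9,9,9,11,11,12,16,17,22,22,28]

Per-enzyme occurrences:
  FykV (CACC, off=3): starts [0, 5, 16, 22, 57, 66, 75, 80, 104, 118, 164, 182, 210, 221, 238, 254] → cuts [3, 8, 19, 25, 60, 69, 78, 83, 107, 121, 167, 185, 213, 224, 241, 257]
  SqiIX (ACGTA, off=3): starts [44, 52, 88, 109, 126, 137, 142, 170, 214, 244, 249] → cuts [47, 55, 91, 112, 129, 140, 145, 173, 217, 247, 252]

All cut coordinates (distinct, sorted): [3, 8, 19, 25, 47, 55, 60, 69, 78, 83, 91, 107, 112, 121, 129, 140, 145, 167, 173, 185, 213, 217, 224, 241, 247, 252, 257]

Fragment lengths:
  3→8: 5 bp
  8→19: 11 bp
  19→25: 6 bp
  25→47: 22 bp
  47→55: 8 bp
  55→60: 5 bp
  60→69: 9 bp
  69→78: 9 bp
  78→83: 5 bp
  83→91: 8 bp
  91→107: 16 bp
  107→112: 5 bp
  112→121: 9 bp
  121→129: 8 bp
  129→140: 11 bp
  140→145: 5 bp
  145→167: 22 bp
  167→173: 6 bp
  173→185: 12 bp
  185→213: 28 bp
  213→217: 4 bp
  217→224: 7 bp
  224→241: 17 bp
  241→247: 6 bp
  247→252: 5 bp
  252→257: 5 bp
  257→3 (wrap): 259-257+3 = 5 bp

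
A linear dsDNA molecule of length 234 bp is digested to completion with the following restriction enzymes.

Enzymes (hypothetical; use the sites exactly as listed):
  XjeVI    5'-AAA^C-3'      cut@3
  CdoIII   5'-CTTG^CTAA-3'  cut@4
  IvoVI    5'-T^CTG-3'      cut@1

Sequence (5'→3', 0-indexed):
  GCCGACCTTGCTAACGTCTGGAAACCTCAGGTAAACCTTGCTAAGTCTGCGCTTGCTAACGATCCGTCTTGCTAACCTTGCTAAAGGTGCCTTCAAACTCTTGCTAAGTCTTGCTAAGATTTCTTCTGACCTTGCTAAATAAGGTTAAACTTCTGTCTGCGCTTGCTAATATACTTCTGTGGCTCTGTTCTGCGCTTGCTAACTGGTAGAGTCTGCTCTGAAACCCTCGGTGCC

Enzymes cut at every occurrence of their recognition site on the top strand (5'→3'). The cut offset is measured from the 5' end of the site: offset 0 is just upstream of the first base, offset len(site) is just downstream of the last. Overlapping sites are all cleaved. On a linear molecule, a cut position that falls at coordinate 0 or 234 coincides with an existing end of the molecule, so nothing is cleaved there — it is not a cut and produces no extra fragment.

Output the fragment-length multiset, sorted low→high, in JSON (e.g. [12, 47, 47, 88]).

[3,4,5,5,5,6,6,6,7,7,8,9,9,9,9,9,10,10,11,11,11,12,14,15,16,17]

Site scan:
  XjeVI AAAC/3: at [21, 32, 94, 146, 220] ⇒ [24, 35, 97, 149, 223]
  CdoIII CTTGCTAA/4: at [6, 36, 51, 67, 76, 99, 109, 130, 161, 194] ⇒ [10, 40, 55, 71, 80, 103, 113, 134, 165, 198]
  IvoVI TCTG/1: at [16, 45, 124, 151, 155, 175, 183, 188, 211, 216] ⇒ [17, 46, 125, 152, 156, 176, 184, 189, 212, 217]

Pooled cuts: [10, 17, 24, 35, 40, 46, 55, 71, 80, 97, 103, 113, 125, 134, 149, 152, 156, 165, 176, 184, 189, 198, 212, 217, 223]

Fragments:
  [0,10): 10 bp
  [10,17): 7 bp
  [17,24): 7 bp
  [24,35): 11 bp
  [35,40): 5 bp
  [40,46): 6 bp
  [46,55): 9 bp
  [55,71): 16 bp
  [71,80): 9 bp
  [80,97): 17 bp
  [97,103): 6 bp
  [103,113): 10 bp
  [113,125): 12 bp
  [125,134): 9 bp
  [134,149): 15 bp
  [149,152): 3 bp
  [152,156): 4 bp
  [156,165): 9 bp
  [165,176): 11 bp
  [176,184): 8 bp
  [184,189): 5 bp
  [189,198): 9 bp
  [198,212): 14 bp
  [212,217): 5 bp
  [217,223): 6 bp
  [223,234): 11 bp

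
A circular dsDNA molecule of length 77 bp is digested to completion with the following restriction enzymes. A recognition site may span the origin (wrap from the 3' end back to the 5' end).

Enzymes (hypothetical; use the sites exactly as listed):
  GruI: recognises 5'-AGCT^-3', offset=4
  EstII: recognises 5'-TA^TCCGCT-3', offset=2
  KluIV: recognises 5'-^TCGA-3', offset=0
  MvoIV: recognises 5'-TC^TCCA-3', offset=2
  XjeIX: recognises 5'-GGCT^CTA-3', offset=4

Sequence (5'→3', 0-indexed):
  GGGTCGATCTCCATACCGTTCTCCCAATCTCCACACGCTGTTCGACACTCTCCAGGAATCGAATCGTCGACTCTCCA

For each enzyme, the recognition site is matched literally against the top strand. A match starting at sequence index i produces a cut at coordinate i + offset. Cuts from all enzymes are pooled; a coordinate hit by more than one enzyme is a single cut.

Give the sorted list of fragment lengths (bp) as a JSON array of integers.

[6,7,7,8,8,9,12,20]

Per-enzyme occurrences:
  GruI (AGCT, off=4): no sites
  EstII (TATCCGCT, off=2): no sites
  KluIV TCGA/0: at [3, 41, 58, 66] ⇒ [3, 41, 58, 66]
  MvoIV TCTCCA/2: at [7, 27, 48, 71] ⇒ [9, 29, 50, 73]
  XjeIX (GGCTCTA, off=4): no sites

Pooled cuts: [3, 9, 29, 41, 50, 58, 66, 73]

Fragments:
  3→9: 6 bp
  9→29: 20 bp
  29→41: 12 bp
  41→50: 9 bp
  50→58: 8 bp
  58→66: 8 bp
  66→73: 7 bp
  73→3 (wrap): 77-73+3 = 7 bp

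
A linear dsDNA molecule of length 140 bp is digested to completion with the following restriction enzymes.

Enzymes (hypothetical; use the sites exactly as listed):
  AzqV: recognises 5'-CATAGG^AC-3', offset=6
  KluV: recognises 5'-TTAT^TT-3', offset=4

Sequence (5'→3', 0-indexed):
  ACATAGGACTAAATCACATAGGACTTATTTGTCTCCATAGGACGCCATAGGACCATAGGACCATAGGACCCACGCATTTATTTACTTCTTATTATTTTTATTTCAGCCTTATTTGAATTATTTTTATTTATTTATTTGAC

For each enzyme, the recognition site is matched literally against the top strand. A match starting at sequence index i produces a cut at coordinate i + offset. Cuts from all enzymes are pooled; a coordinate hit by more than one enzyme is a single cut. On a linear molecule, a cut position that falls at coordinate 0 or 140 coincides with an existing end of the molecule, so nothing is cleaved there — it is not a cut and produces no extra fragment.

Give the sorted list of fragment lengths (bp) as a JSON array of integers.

[4,4,5,6,6,6,7,8,8,9,10,11,13,14,14,15]

Site scan:
  AzqV (CATAGGAC, off=6): starts [1, 16, 35, 45, 53, 61] → cuts [7, 22, 41, 51, 59, 67]
  KluV (TTATTT, off=4): starts [24, 77, 91, 97, 108, 117, 123, 127, 131] → cuts [28, 81, 95, 101, 112, 121, 127, 131, 135]

All cut coordinates (distinct, sorted): [7, 22, 28, 41, 51, 59, 67, 81, 95, 101, 112, 121, 127, 131, 135]

Fragment lengths:
  [0,7): 7 bp
  [7,22): 15 bp
  [22,28): 6 bp
  [28,41): 13 bp
  [41,51): 10 bp
  [51,59): 8 bp
  [59,67): 8 bp
  [67,81): 14 bp
  [81,95): 14 bp
  [95,101): 6 bp
  [101,112): 11 bp
  [112,121): 9 bp
  [121,127): 6 bp
  [127,131): 4 bp
  [131,135): 4 bp
  [135,140): 5 bp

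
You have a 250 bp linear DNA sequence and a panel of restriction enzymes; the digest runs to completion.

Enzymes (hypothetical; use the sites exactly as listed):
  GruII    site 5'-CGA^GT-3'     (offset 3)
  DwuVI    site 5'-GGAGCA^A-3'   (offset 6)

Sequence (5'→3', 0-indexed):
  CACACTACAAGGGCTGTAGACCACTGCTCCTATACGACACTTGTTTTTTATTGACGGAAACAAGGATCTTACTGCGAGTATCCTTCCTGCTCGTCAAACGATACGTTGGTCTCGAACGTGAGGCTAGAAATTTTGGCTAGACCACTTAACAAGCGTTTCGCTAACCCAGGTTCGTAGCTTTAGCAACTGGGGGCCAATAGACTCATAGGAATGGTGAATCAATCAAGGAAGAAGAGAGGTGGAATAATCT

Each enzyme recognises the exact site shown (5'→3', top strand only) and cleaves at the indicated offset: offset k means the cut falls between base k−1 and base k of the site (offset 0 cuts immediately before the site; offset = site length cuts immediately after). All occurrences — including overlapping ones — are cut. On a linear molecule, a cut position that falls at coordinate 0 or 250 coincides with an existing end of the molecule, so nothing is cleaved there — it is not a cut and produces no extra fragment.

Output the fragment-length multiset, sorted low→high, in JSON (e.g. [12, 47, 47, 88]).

[77,173]

Per-enzyme occurrences:
  GruII (CGAGT, off=3): starts [74] → cuts [77]
  DwuVI (GGAGCAA, off=6): no sites

All cut coordinates (distinct, sorted): [77]

Fragments:
  [0,77): 77 bp
  [77,250): 173 bp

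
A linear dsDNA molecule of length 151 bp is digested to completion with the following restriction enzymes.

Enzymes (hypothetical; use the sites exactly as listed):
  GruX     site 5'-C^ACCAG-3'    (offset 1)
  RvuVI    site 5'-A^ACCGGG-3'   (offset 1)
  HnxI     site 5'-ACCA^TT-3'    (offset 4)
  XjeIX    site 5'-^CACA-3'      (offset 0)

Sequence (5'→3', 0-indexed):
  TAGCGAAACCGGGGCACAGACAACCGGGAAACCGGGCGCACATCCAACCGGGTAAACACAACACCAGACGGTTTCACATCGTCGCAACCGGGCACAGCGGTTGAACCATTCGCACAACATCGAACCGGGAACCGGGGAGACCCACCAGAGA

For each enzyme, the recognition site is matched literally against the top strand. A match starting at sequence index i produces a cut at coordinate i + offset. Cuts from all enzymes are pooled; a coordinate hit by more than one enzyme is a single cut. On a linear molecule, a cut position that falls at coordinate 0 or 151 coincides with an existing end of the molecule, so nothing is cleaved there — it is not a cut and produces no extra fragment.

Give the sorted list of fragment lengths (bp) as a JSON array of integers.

Per-enzyme occurrences:
  GruX (CACCAG, off=1): starts [61, 142] → cuts [62, 143]
  RvuVI (AACCGGG, off=1): starts [6, 21, 29, 45, 85, 122, 129] → cuts [7, 22, 30, 46, 86, 123, 130]
  HnxI (ACCATT, off=4): starts [104] → cuts [108]
  XjeIX (CACA, off=0): starts [14, 38, 56, 74, 92, 112] → cuts [14, 38, 56, 74, 92, 112]

Pooled cuts: [7, 14, 22, 30, 38, 46, 56, 62, 74, 86, 92, 108, 112, 123, 130, 143]

Fragment lengths:
  [0,7): 7 bp
  [7,14): 7 bp
  [14,22): 8 bp
  [22,30): 8 bp
  [30,38): 8 bp
  [38,46): 8 bp
  [46,56): 10 bp
  [56,62): 6 bp
  [62,74): 12 bp
  [74,86): 12 bp
  [86,92): 6 bp
  [92,108): 16 bp
  [108,112): 4 bp
  [112,123): 11 bp
  [123,130): 7 bp
  [130,143): 13 bp
  [143,151): 8 bp

[4,6,6,7,7,7,8,8,8,8,8,10,11,12,12,13,16]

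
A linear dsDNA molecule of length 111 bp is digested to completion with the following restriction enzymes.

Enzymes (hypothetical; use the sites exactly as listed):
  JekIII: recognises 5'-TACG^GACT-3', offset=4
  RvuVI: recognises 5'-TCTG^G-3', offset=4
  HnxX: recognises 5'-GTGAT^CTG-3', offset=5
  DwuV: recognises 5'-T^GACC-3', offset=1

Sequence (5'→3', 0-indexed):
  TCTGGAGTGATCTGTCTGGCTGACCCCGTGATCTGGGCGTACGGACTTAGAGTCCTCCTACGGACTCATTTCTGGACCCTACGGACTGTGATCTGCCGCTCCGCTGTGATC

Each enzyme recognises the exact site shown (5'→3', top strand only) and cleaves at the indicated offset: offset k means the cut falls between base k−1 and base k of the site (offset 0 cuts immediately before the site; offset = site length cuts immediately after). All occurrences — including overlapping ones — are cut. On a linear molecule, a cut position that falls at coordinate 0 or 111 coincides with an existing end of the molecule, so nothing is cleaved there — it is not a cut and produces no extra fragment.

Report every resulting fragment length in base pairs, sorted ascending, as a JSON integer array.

Site scan:
  JekIII TACGGACT/4: at [39, 58, 79] ⇒ [43, 62, 83]
  RvuVI TCTGG/4: at [0, 14, 31, 70] ⇒ [4, 18, 35, 74]
  HnxX GTGATCTG/5: at [6, 27, 87] ⇒ [11, 32, 92]
  DwuV TGACC/1: at [20] ⇒ [21]

Pooled cuts: [4, 11, 18, 21, 32, 35, 43, 62, 74, 83, 92]

Fragment lengths:
  [0,4): 4 bp
  [4,11): 7 bp
  [11,18): 7 bp
  [18,21): 3 bp
  [21,32): 11 bp
  [32,35): 3 bp
  [35,43): 8 bp
  [43,62): 19 bp
  [62,74): 12 bp
  [74,83): 9 bp
  [83,92): 9 bp
  [92,111): 19 bp

[3,3,4,7,7,8,9,9,11,12,19,19]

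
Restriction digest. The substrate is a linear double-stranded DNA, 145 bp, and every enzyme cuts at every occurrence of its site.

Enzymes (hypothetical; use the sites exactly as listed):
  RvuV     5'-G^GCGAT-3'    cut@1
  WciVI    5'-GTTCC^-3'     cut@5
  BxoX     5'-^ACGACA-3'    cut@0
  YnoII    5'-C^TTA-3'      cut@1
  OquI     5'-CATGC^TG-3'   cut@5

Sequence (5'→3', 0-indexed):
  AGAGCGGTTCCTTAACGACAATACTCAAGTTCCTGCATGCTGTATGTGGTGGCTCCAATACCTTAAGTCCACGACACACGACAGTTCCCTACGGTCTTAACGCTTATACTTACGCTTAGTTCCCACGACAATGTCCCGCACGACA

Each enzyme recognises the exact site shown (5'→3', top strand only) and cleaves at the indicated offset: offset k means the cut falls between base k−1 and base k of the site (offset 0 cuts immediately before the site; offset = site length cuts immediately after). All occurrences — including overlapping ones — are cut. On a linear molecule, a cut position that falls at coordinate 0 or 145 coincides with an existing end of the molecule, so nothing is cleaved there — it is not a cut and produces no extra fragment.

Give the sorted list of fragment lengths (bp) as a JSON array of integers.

Scan for sites:
  RvuV (GGCGAT, off=1): no sites
  WciVI GTTCC/5: at [6, 28, 83, 118] ⇒ [11, 33, 88, 123]
  BxoX ACGACA/0: at [14, 70, 77, 124, 139] ⇒ [14, 70, 77, 124, 139]
  YnoII CTTA/1: at [10, 61, 95, 102, 108, 114] ⇒ [11, 62, 96, 103, 109, 115]
  OquI CATGCTG/5: at [35] ⇒ [40]

Pooled cuts: [11, 14, 33, 40, 62, 70, 77, 88, 96, 103, 109, 115, 123, 124, 139]

Fragments:
  [0,11): 11 bp
  [11,14): 3 bp
  [14,33): 19 bp
  [33,40): 7 bp
  [40,62): 22 bp
  [62,70): 8 bp
  [70,77): 7 bp
  [77,88): 11 bp
  [88,96): 8 bp
  [96,103): 7 bp
  [103,109): 6 bp
  [109,115): 6 bp
  [115,123): 8 bp
  [123,124): 1 bp
  [124,139): 15 bp
  [139,145): 6 bp

[1,3,6,6,6,7,7,7,8,8,8,11,11,15,19,22]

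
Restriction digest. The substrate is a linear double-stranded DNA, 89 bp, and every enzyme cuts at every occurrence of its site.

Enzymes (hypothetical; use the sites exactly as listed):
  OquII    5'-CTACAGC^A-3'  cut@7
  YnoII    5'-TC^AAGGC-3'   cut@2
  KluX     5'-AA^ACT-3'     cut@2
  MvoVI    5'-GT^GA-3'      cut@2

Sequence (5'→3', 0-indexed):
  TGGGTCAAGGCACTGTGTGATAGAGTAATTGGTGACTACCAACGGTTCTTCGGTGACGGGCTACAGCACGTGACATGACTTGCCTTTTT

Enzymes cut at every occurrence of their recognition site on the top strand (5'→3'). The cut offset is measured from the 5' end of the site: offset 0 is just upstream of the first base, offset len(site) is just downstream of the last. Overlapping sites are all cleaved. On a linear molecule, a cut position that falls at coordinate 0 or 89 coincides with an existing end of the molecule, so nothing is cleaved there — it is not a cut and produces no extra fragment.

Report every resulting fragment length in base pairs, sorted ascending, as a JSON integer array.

[4,6,12,13,15,18,21]

Site scan:
  OquII CTACAGCA/7: at [60] ⇒ [67]
  YnoII TCAAGGC/2: at [4] ⇒ [6]
  KluX (AAACT, off=2): no sites
  MvoVI GTGA/2: at [16, 31, 52, 69] ⇒ [18, 33, 54, 71]

Pooled cuts: [6, 18, 33, 54, 67, 71]

Fragments:
  [0,6): 6 bp
  [6,18): 12 bp
  [18,33): 15 bp
  [33,54): 21 bp
  [54,67): 13 bp
  [67,71): 4 bp
  [71,89): 18 bp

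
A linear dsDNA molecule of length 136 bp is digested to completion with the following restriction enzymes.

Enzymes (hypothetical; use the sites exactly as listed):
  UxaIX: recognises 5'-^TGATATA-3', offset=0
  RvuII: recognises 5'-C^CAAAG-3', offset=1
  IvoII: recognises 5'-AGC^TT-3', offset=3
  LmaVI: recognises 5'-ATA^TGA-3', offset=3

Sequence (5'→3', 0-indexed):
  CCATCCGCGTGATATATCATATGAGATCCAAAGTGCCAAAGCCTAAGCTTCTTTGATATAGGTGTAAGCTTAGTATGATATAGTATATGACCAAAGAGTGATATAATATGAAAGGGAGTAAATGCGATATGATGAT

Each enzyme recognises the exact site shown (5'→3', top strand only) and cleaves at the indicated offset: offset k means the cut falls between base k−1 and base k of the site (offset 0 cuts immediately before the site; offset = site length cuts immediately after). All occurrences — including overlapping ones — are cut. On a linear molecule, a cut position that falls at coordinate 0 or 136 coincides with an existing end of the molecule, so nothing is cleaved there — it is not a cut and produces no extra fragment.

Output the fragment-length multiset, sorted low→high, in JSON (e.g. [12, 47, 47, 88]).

[4,5,6,7,7,7,8,9,10,12,12,12,16,21]

Site scan:
  UxaIX TGATATA/0: at [9, 53, 75, 98] ⇒ [9, 53, 75, 98]
  RvuII CCAAAG/1: at [27, 35, 90] ⇒ [28, 36, 91]
  IvoII AGCTT/3: at [45, 66] ⇒ [48, 69]
  LmaVI ATATGA/3: at [18, 84, 105, 126] ⇒ [21, 87, 108, 129]

Pooled cuts: [9, 21, 28, 36, 48, 53, 69, 75, 87, 91, 98, 108, 129]

Fragment lengths:
  [0,9): 9 bp
  [9,21): 12 bp
  [21,28): 7 bp
  [28,36): 8 bp
  [36,48): 12 bp
  [48,53): 5 bp
  [53,69): 16 bp
  [69,75): 6 bp
  [75,87): 12 bp
  [87,91): 4 bp
  [91,98): 7 bp
  [98,108): 10 bp
  [108,129): 21 bp
  [129,136): 7 bp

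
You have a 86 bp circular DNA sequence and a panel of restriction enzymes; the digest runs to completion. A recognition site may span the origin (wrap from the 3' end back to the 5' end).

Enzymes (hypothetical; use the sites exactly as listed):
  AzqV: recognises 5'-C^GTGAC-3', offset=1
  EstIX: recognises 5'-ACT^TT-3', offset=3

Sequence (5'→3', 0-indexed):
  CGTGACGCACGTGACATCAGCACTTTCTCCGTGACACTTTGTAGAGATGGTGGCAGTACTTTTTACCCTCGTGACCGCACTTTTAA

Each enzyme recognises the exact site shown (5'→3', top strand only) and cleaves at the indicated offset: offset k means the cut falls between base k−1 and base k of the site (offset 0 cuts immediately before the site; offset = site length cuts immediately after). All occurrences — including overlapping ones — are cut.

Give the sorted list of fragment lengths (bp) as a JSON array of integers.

Per-enzyme occurrences:
  AzqV CGTGAC/1: at [0, 9, 29, 69] ⇒ [1, 10, 30, 70]
  EstIX ACTTT/3: at [21, 35, 57, 78] ⇒ [24, 38, 60, 81]

Pooled cuts: [1, 10, 24, 30, 38, 60, 70, 81]

Fragment lengths:
  1→10: 9 bp
  10→24: 14 bp
  24→30: 6 bp
  30→38: 8 bp
  38→60: 22 bp
  60→70: 10 bp
  70→81: 11 bp
  81→1 (wrap): 86-81+1 = 6 bp

[6,6,8,9,10,11,14,22]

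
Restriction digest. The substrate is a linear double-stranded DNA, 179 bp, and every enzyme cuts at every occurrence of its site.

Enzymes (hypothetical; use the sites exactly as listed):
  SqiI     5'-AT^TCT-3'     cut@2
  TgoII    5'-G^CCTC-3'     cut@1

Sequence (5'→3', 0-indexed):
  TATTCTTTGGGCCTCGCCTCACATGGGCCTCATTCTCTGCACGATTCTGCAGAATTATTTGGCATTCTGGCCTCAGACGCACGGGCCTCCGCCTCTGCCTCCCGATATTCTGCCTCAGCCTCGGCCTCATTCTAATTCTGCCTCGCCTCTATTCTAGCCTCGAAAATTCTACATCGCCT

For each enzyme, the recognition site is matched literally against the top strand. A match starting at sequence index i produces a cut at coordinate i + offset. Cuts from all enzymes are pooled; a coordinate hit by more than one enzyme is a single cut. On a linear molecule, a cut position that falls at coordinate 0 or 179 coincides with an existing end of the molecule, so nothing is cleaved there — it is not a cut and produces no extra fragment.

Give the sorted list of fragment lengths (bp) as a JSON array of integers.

Per-enzyme occurrences:
  SqiI (ATTCT, off=2): starts [1, 31, 43, 63, 106, 128, 134, 150, 165] → cuts [3, 33, 45, 65, 108, 130, 136, 152, 167]
  TgoII (GCCTC, off=1): starts [10, 15, 26, 69, 84, 90, 96, 111, 117, 123, 139, 144, 156] → cuts [11, 16, 27, 70, 85, 91, 97, 112, 118, 124, 140, 145, 157]

Pooled cuts: [3, 11, 16, 27, 33, 45, 65, 70, 85, 91, 97, 108, 112, 118, 124, 130, 136, 140, 145, 152, 157, 167]

Fragment lengths:
  [0,3): 3 bp
  [3,11): 8 bp
  [11,16): 5 bp
  [16,27): 11 bp
  [27,33): 6 bp
  [33,45): 12 bp
  [45,65): 20 bp
  [65,70): 5 bp
  [70,85): 15 bp
  [85,91): 6 bp
  [91,97): 6 bp
  [97,108): 11 bp
  [108,112): 4 bp
  [112,118): 6 bp
  [118,124): 6 bp
  [124,130): 6 bp
  [130,136): 6 bp
  [136,140): 4 bp
  [140,145): 5 bp
  [145,152): 7 bp
  [152,157): 5 bp
  [157,167): 10 bp
  [167,179): 12 bp

[3,4,4,5,5,5,5,6,6,6,6,6,6,6,7,8,10,11,11,12,12,15,20]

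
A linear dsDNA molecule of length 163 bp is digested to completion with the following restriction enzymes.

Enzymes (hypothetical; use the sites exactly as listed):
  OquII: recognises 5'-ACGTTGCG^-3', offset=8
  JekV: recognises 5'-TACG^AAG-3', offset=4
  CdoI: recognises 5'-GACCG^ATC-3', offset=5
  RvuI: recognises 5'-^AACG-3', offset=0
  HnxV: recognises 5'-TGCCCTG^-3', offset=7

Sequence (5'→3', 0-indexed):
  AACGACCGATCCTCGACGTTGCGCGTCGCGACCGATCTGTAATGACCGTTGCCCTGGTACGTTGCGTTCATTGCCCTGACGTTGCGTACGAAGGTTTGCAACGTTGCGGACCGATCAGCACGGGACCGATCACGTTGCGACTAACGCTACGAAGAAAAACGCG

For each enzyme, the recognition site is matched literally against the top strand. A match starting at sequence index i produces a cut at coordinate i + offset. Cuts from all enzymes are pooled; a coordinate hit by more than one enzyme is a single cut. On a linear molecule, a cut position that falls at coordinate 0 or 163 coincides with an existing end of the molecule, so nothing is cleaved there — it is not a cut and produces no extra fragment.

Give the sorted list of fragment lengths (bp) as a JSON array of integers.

[3,4,5,6,6,8,8,9,9,9,10,11,11,12,15,15,22]

Scan for sites:
  OquII ACGTTGCG/8: at [15, 58, 78, 100, 131] ⇒ [23, 66, 86, 108, 139]
  JekV TACGAAG/4: at [86, 147] ⇒ [90, 151]
  CdoI GACCGATC/5: at [3, 29, 108, 123] ⇒ [8, 34, 113, 128]
  RvuI AACG/0: at [0, 99, 142, 157] ⇒ [99, 142, 157] (position 0 is a terminus of the linear molecule — no cut)
  HnxV TGCCCTG/7: at [49, 71] ⇒ [56, 78]

All cut coordinates (distinct, sorted): [8, 23, 34, 56, 66, 78, 86, 90, 99, 108, 113, 128, 139, 142, 151, 157]

Fragments:
  [0,8): 8 bp
  [8,23): 15 bp
  [23,34): 11 bp
  [34,56): 22 bp
  [56,66): 10 bp
  [66,78): 12 bp
  [78,86): 8 bp
  [86,90): 4 bp
  [90,99): 9 bp
  [99,108): 9 bp
  [108,113): 5 bp
  [113,128): 15 bp
  [128,139): 11 bp
  [139,142): 3 bp
  [142,151): 9 bp
  [151,157): 6 bp
  [157,163): 6 bp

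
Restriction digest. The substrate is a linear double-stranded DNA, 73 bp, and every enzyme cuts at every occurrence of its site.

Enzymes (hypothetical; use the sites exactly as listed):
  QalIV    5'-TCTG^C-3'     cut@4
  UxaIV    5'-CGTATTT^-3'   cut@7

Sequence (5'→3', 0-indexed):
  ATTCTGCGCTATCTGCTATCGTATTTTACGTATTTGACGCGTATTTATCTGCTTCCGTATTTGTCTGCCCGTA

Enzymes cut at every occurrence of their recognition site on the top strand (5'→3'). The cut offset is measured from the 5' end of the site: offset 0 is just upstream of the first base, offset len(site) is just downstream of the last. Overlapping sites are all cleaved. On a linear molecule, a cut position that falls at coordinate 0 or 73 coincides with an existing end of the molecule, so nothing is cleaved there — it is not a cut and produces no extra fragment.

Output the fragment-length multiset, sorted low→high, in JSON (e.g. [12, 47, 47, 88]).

[5,5,6,6,9,9,11,11,11]

Site scan:
  QalIV (TCTGC, off=4): starts [2, 11, 47, 63] → cuts [6, 15, 51, 67]
  UxaIV (CGTATTT, off=7): starts [19, 28, 39, 55] → cuts [26, 35, 46, 62]

Pooled cuts: [6, 15, 26, 35, 46, 51, 62, 67]

Fragments:
  [0,6): 6 bp
  [6,15): 9 bp
  [15,26): 11 bp
  [26,35): 9 bp
  [35,46): 11 bp
  [46,51): 5 bp
  [51,62): 11 bp
  [62,67): 5 bp
  [67,73): 6 bp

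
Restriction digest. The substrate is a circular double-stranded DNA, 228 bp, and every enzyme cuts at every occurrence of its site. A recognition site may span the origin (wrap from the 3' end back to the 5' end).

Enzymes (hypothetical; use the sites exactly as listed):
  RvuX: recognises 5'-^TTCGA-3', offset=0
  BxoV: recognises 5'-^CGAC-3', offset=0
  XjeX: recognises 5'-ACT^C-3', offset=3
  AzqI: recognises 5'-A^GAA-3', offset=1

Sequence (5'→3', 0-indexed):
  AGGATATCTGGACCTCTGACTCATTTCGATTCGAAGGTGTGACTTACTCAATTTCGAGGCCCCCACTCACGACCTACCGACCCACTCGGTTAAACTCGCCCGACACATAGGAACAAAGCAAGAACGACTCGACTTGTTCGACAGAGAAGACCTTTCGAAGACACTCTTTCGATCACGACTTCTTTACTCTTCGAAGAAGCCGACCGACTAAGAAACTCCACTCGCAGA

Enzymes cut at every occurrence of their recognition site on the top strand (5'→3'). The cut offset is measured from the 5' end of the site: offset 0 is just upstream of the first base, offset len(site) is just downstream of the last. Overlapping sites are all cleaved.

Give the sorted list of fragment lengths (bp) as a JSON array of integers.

Site scan:
  RvuX TTCGA/0: at [24, 29, 52, 136, 153, 167, 189] ⇒ [24, 29, 52, 136, 153, 167, 189]
  BxoV CGAC/0: at [69, 77, 100, 124, 129, 138, 175, 200, 204] ⇒ [69, 77, 100, 124, 129, 138, 175, 200, 204]
  XjeX ACTC/3: at [18, 45, 64, 83, 93, 126, 162, 185, 214, 219] ⇒ [21, 48, 67, 86, 96, 129, 165, 188, 217, 222]
  AzqI AGAA/1: at [120, 144, 194, 210, 225] ⇒ [121, 145, 195, 211, 226]

All cut coordinates (distinct, sorted): [21, 24, 29, 48, 52, 67, 69, 77, 86, 96, 100, 121, 124, 129, 136, 138, 145, 153, 165, 167, 175, 188, 189, 195, 200, 204, 211, 217, 222, 226]

Fragment lengths:
  21→24: 3 bp
  24→29: 5 bp
  29→48: 19 bp
  48→52: 4 bp
  52→67: 15 bp
  67→69: 2 bp
  69→77: 8 bp
  77→86: 9 bp
  86→96: 10 bp
  96→100: 4 bp
  100→121: 21 bp
  121→124: 3 bp
  124→129: 5 bp
  129→136: 7 bp
  136→138: 2 bp
  138→145: 7 bp
  145→153: 8 bp
  153→165: 12 bp
  165→167: 2 bp
  167→175: 8 bp
  175→188: 13 bp
  188→189: 1 bp
  189→195: 6 bp
  195→200: 5 bp
  200→204: 4 bp
  204→211: 7 bp
  211→217: 6 bp
  217→222: 5 bp
  222→226: 4 bp
  226→21 (wrap): 228-226+21 = 23 bp

[1,2,2,2,3,3,4,4,4,4,5,5,5,5,6,6,7,7,7,8,8,8,9,10,12,13,15,19,21,23]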